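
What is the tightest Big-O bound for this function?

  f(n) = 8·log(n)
O(log n)

The dominant term in 8·log(n) is 8·log(n), which is Θ(log n).
Constants are absorbed, so the tightest bound is O(log n).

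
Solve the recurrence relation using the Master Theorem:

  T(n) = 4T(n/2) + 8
Θ(n²)

Master Theorem: a = 4, b = 2, f(n) = 8.
Compute the critical exponent d = log₂(4) = 2.
Compare f(n) = Θ(1) against n^d:
  k = 0 < d = 2, so f(n) = O(n^(d-ε)) — Case 1.
  The recursion cost dominates: T(n) = Θ(n^d) = Θ(n²).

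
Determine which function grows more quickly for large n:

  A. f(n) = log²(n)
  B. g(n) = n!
B

f(n) = log²(n) is O(log² n), while g(n) = n! is O(n!).
Since O(n!) grows faster than O(log² n), g(n) dominates.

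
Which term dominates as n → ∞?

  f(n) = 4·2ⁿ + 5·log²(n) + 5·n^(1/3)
4·2ⁿ

Looking at each term:
  - 4·2ⁿ is O(2ⁿ)
  - 5·log²(n) is O(log² n)
  - 5·n^(1/3) is O(n^(1/3))

The term 4·2ⁿ (O(2ⁿ)) grows fastest and dominates all others.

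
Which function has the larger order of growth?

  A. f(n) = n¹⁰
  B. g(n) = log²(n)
A

f(n) = n¹⁰ is O(n¹⁰), while g(n) = log²(n) is O(log² n).
Since O(n¹⁰) grows faster than O(log² n), f(n) dominates.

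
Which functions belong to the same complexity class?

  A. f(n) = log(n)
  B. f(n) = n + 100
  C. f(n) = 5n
B and C

Examining each function:
  A. log(n) is O(log n)
  B. n + 100 is O(n)
  C. 5n is O(n)

Functions B and C both have the same complexity class.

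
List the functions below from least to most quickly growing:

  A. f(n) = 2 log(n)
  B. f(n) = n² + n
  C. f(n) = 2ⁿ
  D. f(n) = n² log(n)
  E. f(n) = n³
A < B < D < E < C

Comparing growth rates:
A = 2 log(n) is O(log n)
B = n² + n is O(n²)
D = n² log(n) is O(n² log n)
E = n³ is O(n³)
C = 2ⁿ is O(2ⁿ)

Therefore, the order from slowest to fastest is: A < B < D < E < C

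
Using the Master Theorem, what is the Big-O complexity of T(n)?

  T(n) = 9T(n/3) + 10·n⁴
Θ(n⁴)

Master Theorem: a = 9, b = 3, f(n) = 10·n⁴.
Compute the critical exponent d = log₃(9) = 2.
Compare f(n) = Θ(n⁴) against n^d:
  k = 4 > d = 2, so f(n) = Ω(n^(d+ε)) — Case 3.
  Regularity: a·(n/b)^4/n^4 = a/b^4 = 9/81 < 1 ✓.
  The top-level work dominates: T(n) = Θ(f(n)) = Θ(n⁴).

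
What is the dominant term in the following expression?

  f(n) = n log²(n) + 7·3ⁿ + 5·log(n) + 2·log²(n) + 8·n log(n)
7·3ⁿ

Looking at each term:
  - n log²(n) is O(n log² n)
  - 7·3ⁿ is O(3ⁿ)
  - 5·log(n) is O(log n)
  - 2·log²(n) is O(log² n)
  - 8·n log(n) is O(n log n)

The term 7·3ⁿ (O(3ⁿ)) grows fastest and dominates all others.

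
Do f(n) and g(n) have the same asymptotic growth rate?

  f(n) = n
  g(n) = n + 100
True

f(n) = n and g(n) = n + 100 are both O(n).
Since they have the same asymptotic growth rate, f(n) = Θ(g(n)) is true.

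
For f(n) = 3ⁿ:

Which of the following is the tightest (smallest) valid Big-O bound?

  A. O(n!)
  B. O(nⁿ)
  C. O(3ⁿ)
C

f(n) = 3ⁿ is O(3ⁿ).
All listed options are valid Big-O bounds (upper bounds),
but O(3ⁿ) is the tightest (smallest valid bound).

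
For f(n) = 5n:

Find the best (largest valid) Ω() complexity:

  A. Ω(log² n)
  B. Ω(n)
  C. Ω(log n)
B

f(n) = 5n is Ω(n).
All listed options are valid Big-Ω bounds (lower bounds),
but Ω(n) is the tightest (largest valid bound).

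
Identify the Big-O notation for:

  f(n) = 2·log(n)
O(log n)

The dominant term in 2·log(n) is 2·log(n), which is Θ(log n).
Constants are absorbed, so the tightest bound is O(log n).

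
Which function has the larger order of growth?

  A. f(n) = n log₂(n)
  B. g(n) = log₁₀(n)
A

f(n) = n log₂(n) is O(n log n), while g(n) = log₁₀(n) is O(log n).
Since O(n log n) grows faster than O(log n), f(n) dominates.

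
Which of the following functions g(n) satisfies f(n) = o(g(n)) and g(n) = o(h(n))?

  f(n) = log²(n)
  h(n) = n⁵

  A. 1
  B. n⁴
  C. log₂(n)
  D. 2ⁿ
B

We need g(n) with log²(n) = o(g(n)) and g(n) = o(n⁵), i.e. O(log² n) ≺ g ≺ O(n⁵).
Check each option:
  A. 1 — O(1) does not grow strictly faster than f(n)
  B. n⁴ — O(n⁴) is strictly between O(log² n) and O(n⁵) ✓
  C. log₂(n) — O(log n) does not grow strictly faster than f(n)
  D. 2ⁿ — O(2ⁿ) does not grow strictly slower than h(n)

Only option B (n⁴) lies strictly between.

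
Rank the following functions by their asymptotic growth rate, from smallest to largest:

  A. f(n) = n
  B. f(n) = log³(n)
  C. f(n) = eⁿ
B < A < C

Comparing growth rates:
B = log³(n) is O(log³ n)
A = n is O(n)
C = eⁿ is O(eⁿ)

Therefore, the order from slowest to fastest is: B < A < C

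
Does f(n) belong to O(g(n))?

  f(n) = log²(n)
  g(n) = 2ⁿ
True

f(n) = log²(n) is O(log² n), and g(n) = 2ⁿ is O(2ⁿ).
Since O(log² n) ⊆ O(2ⁿ) (f grows no faster than g), f(n) = O(g(n)) is true.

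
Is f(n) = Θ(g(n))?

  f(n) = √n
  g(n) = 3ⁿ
False

f(n) = √n is O(√n), and g(n) = 3ⁿ is O(3ⁿ).
Since they have different growth rates, f(n) = Θ(g(n)) is false.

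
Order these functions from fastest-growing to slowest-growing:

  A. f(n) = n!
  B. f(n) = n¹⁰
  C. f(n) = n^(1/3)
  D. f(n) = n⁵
A > B > D > C

Comparing growth rates:
A = n! is O(n!)
B = n¹⁰ is O(n¹⁰)
D = n⁵ is O(n⁵)
C = n^(1/3) is O(n^(1/3))

Therefore, the order from fastest to slowest is: A > B > D > C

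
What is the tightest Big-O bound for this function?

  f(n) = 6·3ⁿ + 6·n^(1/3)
O(3ⁿ)

The dominant term in 6·3ⁿ + 6·n^(1/3) is 6·3ⁿ, which is Θ(3ⁿ).
Lower-order terms (6·n^(1/3)) are asymptotically negligible.
Constants are absorbed, so the tightest bound is O(3ⁿ).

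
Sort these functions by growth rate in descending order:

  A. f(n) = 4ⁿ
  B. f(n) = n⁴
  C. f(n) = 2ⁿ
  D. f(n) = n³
A > C > B > D

Comparing growth rates:
A = 4ⁿ is O(4ⁿ)
C = 2ⁿ is O(2ⁿ)
B = n⁴ is O(n⁴)
D = n³ is O(n³)

Therefore, the order from fastest to slowest is: A > C > B > D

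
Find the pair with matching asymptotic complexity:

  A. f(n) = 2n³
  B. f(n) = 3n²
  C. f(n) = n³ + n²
A and C

Examining each function:
  A. 2n³ is O(n³)
  B. 3n² is O(n²)
  C. n³ + n² is O(n³)

Functions A and C both have the same complexity class.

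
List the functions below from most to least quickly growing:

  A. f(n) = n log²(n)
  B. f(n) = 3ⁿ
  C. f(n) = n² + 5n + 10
B > C > A

Comparing growth rates:
B = 3ⁿ is O(3ⁿ)
C = n² + 5n + 10 is O(n²)
A = n log²(n) is O(n log² n)

Therefore, the order from fastest to slowest is: B > C > A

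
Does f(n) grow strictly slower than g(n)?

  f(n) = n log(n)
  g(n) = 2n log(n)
False

f(n) = n log(n) is O(n log n), and g(n) = 2n log(n) is O(n log n).
Since they have the same growth rate, f(n) = o(g(n)) is false.
(f = o(g) requires f to grow strictly slower, not equal.)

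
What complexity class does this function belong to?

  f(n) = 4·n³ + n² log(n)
O(n³)

The dominant term in 4·n³ + n² log(n) is 4·n³, which is Θ(n³).
Lower-order terms (n² log(n)) are asymptotically negligible.
Constants are absorbed, so the tightest bound is O(n³).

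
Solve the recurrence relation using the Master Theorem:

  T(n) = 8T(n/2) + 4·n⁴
Θ(n⁴)

Master Theorem: a = 8, b = 2, f(n) = 4·n⁴.
Compute the critical exponent d = log₂(8) = 3.
Compare f(n) = Θ(n⁴) against n^d:
  k = 4 > d = 3, so f(n) = Ω(n^(d+ε)) — Case 3.
  Regularity: a·(n/b)^4/n^4 = a/b^4 = 8/16 < 1 ✓.
  The top-level work dominates: T(n) = Θ(f(n)) = Θ(n⁴).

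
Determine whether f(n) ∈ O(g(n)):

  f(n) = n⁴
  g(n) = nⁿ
True

f(n) = n⁴ is O(n⁴), and g(n) = nⁿ is O(nⁿ).
Since O(n⁴) ⊆ O(nⁿ) (f grows no faster than g), f(n) = O(g(n)) is true.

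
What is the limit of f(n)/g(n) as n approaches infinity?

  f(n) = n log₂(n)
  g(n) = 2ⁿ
0

Since n log₂(n) (O(n log n)) grows slower than 2ⁿ (O(2ⁿ)),
the ratio f(n)/g(n) → 0 as n → ∞.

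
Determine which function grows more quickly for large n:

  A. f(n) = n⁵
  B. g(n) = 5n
A

f(n) = n⁵ is O(n⁵), while g(n) = 5n is O(n).
Since O(n⁵) grows faster than O(n), f(n) dominates.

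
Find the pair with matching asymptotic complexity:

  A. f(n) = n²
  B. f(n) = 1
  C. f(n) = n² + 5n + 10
A and C

Examining each function:
  A. n² is O(n²)
  B. 1 is O(1)
  C. n² + 5n + 10 is O(n²)

Functions A and C both have the same complexity class.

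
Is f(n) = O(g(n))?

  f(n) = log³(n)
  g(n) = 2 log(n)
False

f(n) = log³(n) is O(log³ n), and g(n) = 2 log(n) is O(log n).
Since O(log³ n) grows faster than O(log n), f(n) = O(g(n)) is false.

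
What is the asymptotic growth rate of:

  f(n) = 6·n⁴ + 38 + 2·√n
Θ(n⁴)

Order the terms by growth rate: 38 ≺ 2·√n ≺ 6·n⁴.
The fastest-growing term 6·n⁴ dominates as n → ∞; dropping its constant factor gives Θ(n⁴).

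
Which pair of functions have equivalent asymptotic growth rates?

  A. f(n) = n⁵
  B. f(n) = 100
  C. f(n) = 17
B and C

Examining each function:
  A. n⁵ is O(n⁵)
  B. 100 is O(1)
  C. 17 is O(1)

Functions B and C both have the same complexity class.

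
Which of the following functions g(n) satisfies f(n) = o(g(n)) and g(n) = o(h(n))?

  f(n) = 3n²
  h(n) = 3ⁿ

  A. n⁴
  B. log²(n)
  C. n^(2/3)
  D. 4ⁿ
A

We need g(n) with 3n² = o(g(n)) and g(n) = o(3ⁿ), i.e. O(n²) ≺ g ≺ O(3ⁿ).
Check each option:
  A. n⁴ — O(n⁴) is strictly between O(n²) and O(3ⁿ) ✓
  B. log²(n) — O(log² n) does not grow strictly faster than f(n)
  C. n^(2/3) — O(n^(2/3)) does not grow strictly faster than f(n)
  D. 4ⁿ — O(4ⁿ) does not grow strictly slower than h(n)

Only option A (n⁴) lies strictly between.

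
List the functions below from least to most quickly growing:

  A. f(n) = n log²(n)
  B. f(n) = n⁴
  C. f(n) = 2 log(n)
C < A < B

Comparing growth rates:
C = 2 log(n) is O(log n)
A = n log²(n) is O(n log² n)
B = n⁴ is O(n⁴)

Therefore, the order from slowest to fastest is: C < A < B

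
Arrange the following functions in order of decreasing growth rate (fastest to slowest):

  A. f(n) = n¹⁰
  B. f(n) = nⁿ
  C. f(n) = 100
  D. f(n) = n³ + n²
B > A > D > C

Comparing growth rates:
B = nⁿ is O(nⁿ)
A = n¹⁰ is O(n¹⁰)
D = n³ + n² is O(n³)
C = 100 is O(1)

Therefore, the order from fastest to slowest is: B > A > D > C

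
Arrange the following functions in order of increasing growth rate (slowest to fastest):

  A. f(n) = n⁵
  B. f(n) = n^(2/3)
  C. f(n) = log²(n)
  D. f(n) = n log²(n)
C < B < D < A

Comparing growth rates:
C = log²(n) is O(log² n)
B = n^(2/3) is O(n^(2/3))
D = n log²(n) is O(n log² n)
A = n⁵ is O(n⁵)

Therefore, the order from slowest to fastest is: C < B < D < A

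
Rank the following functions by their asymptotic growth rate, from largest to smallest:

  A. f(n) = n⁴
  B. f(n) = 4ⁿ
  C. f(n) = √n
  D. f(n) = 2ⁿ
B > D > A > C

Comparing growth rates:
B = 4ⁿ is O(4ⁿ)
D = 2ⁿ is O(2ⁿ)
A = n⁴ is O(n⁴)
C = √n is O(√n)

Therefore, the order from fastest to slowest is: B > D > A > C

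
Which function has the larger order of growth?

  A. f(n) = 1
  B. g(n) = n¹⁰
B

f(n) = 1 is O(1), while g(n) = n¹⁰ is O(n¹⁰).
Since O(n¹⁰) grows faster than O(1), g(n) dominates.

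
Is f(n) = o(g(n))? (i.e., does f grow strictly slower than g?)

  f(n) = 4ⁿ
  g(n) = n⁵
False

f(n) = 4ⁿ is O(4ⁿ), and g(n) = n⁵ is O(n⁵).
Since O(4ⁿ) grows faster than or equal to O(n⁵), f(n) = o(g(n)) is false.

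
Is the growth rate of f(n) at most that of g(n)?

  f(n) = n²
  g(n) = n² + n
True

f(n) = n² and g(n) = n² + n are both O(n²).
Big-O permits equal growth rates (f ≤ c·g for some c), so f(n) = O(g(n)) is true.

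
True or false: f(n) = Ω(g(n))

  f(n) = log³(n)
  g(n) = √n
False

f(n) = log³(n) is O(log³ n), and g(n) = √n is O(√n).
Since O(log³ n) grows slower than O(√n), f(n) = Ω(g(n)) is false.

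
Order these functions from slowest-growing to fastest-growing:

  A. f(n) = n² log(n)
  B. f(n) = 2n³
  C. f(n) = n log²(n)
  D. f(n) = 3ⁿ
C < A < B < D

Comparing growth rates:
C = n log²(n) is O(n log² n)
A = n² log(n) is O(n² log n)
B = 2n³ is O(n³)
D = 3ⁿ is O(3ⁿ)

Therefore, the order from slowest to fastest is: C < A < B < D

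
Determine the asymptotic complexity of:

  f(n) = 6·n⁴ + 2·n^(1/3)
O(n⁴)

The dominant term in 6·n⁴ + 2·n^(1/3) is 6·n⁴, which is Θ(n⁴).
Lower-order terms (2·n^(1/3)) are asymptotically negligible.
Constants are absorbed, so the tightest bound is O(n⁴).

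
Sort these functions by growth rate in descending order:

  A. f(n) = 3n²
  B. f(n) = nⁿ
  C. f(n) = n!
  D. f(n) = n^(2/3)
B > C > A > D

Comparing growth rates:
B = nⁿ is O(nⁿ)
C = n! is O(n!)
A = 3n² is O(n²)
D = n^(2/3) is O(n^(2/3))

Therefore, the order from fastest to slowest is: B > C > A > D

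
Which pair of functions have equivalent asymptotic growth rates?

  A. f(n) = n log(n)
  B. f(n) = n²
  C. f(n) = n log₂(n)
A and C

Examining each function:
  A. n log(n) is O(n log n)
  B. n² is O(n²)
  C. n log₂(n) is O(n log n)

Functions A and C both have the same complexity class.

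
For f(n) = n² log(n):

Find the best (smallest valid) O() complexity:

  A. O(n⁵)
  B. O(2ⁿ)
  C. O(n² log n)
C

f(n) = n² log(n) is O(n² log n).
All listed options are valid Big-O bounds (upper bounds),
but O(n² log n) is the tightest (smallest valid bound).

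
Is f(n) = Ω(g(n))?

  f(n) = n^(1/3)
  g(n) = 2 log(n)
True

f(n) = n^(1/3) is O(n^(1/3)), and g(n) = 2 log(n) is O(log n).
Since O(n^(1/3)) grows at least as fast as O(log n), f(n) = Ω(g(n)) is true.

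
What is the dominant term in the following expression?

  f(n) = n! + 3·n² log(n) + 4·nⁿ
4·nⁿ

Looking at each term:
  - n! is O(n!)
  - 3·n² log(n) is O(n² log n)
  - 4·nⁿ is O(nⁿ)

The term 4·nⁿ (O(nⁿ)) grows fastest and dominates all others.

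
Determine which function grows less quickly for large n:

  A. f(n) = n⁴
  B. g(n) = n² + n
B

f(n) = n⁴ is O(n⁴), while g(n) = n² + n is O(n²).
Since O(n²) grows slower than O(n⁴), g(n) is dominated.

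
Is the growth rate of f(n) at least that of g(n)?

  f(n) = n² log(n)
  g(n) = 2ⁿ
False

f(n) = n² log(n) is O(n² log n), and g(n) = 2ⁿ is O(2ⁿ).
Since O(n² log n) grows slower than O(2ⁿ), f(n) = Ω(g(n)) is false.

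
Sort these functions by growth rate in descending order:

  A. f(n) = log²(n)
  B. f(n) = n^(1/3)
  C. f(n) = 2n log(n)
C > B > A

Comparing growth rates:
C = 2n log(n) is O(n log n)
B = n^(1/3) is O(n^(1/3))
A = log²(n) is O(log² n)

Therefore, the order from fastest to slowest is: C > B > A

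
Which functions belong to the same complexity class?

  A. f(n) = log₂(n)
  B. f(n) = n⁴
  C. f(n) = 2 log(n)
A and C

Examining each function:
  A. log₂(n) is O(log n)
  B. n⁴ is O(n⁴)
  C. 2 log(n) is O(log n)

Functions A and C both have the same complexity class.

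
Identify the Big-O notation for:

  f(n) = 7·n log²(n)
O(n log² n)

The dominant term in 7·n log²(n) is 7·n log²(n), which is Θ(n log² n).
Constants are absorbed, so the tightest bound is O(n log² n).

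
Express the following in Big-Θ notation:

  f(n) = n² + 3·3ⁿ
Θ(3ⁿ)

Order the terms by growth rate: n² ≺ 3·3ⁿ.
The fastest-growing term 3·3ⁿ dominates as n → ∞; dropping its constant factor gives Θ(3ⁿ).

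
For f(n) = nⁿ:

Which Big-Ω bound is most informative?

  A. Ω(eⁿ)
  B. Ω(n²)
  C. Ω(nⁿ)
C

f(n) = nⁿ is Ω(nⁿ).
All listed options are valid Big-Ω bounds (lower bounds),
but Ω(nⁿ) is the tightest (largest valid bound).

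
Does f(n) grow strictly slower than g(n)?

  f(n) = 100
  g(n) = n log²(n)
True

f(n) = 100 is O(1), and g(n) = n log²(n) is O(n log² n).
Since O(1) grows strictly slower than O(n log² n), f(n) = o(g(n)) is true.
This means lim(n→∞) f(n)/g(n) = 0.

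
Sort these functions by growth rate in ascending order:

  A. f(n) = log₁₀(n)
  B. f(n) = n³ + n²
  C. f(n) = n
A < C < B

Comparing growth rates:
A = log₁₀(n) is O(log n)
C = n is O(n)
B = n³ + n² is O(n³)

Therefore, the order from slowest to fastest is: A < C < B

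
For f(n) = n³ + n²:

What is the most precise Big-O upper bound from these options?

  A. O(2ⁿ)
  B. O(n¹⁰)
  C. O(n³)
C

f(n) = n³ + n² is O(n³).
All listed options are valid Big-O bounds (upper bounds),
but O(n³) is the tightest (smallest valid bound).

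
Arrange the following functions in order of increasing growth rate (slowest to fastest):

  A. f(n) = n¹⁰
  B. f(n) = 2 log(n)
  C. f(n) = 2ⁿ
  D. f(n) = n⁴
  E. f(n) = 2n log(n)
B < E < D < A < C

Comparing growth rates:
B = 2 log(n) is O(log n)
E = 2n log(n) is O(n log n)
D = n⁴ is O(n⁴)
A = n¹⁰ is O(n¹⁰)
C = 2ⁿ is O(2ⁿ)

Therefore, the order from slowest to fastest is: B < E < D < A < C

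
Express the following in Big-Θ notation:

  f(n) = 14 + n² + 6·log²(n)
Θ(n²)

Order the terms by growth rate: 14 ≺ 6·log²(n) ≺ n².
The fastest-growing term n² dominates as n → ∞; dropping its constant factor gives Θ(n²).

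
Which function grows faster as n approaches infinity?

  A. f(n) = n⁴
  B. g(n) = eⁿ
B

f(n) = n⁴ is O(n⁴), while g(n) = eⁿ is O(eⁿ).
Since O(eⁿ) grows faster than O(n⁴), g(n) dominates.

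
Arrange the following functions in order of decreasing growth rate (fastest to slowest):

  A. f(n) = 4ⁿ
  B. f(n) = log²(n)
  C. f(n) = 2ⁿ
A > C > B

Comparing growth rates:
A = 4ⁿ is O(4ⁿ)
C = 2ⁿ is O(2ⁿ)
B = log²(n) is O(log² n)

Therefore, the order from fastest to slowest is: A > C > B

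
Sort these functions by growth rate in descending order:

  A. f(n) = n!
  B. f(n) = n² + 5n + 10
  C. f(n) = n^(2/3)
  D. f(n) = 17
A > B > C > D

Comparing growth rates:
A = n! is O(n!)
B = n² + 5n + 10 is O(n²)
C = n^(2/3) is O(n^(2/3))
D = 17 is O(1)

Therefore, the order from fastest to slowest is: A > B > C > D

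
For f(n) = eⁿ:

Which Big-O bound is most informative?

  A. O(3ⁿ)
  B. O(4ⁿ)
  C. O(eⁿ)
C

f(n) = eⁿ is O(eⁿ).
All listed options are valid Big-O bounds (upper bounds),
but O(eⁿ) is the tightest (smallest valid bound).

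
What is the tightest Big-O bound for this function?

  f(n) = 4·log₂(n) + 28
O(log n)

The dominant term in 4·log₂(n) + 28 is 4·log₂(n), which is Θ(log n).
Lower-order terms (28) are asymptotically negligible.
Constants are absorbed, so the tightest bound is O(log n).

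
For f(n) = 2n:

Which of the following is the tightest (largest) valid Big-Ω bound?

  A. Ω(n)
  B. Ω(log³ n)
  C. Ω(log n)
A

f(n) = 2n is Ω(n).
All listed options are valid Big-Ω bounds (lower bounds),
but Ω(n) is the tightest (largest valid bound).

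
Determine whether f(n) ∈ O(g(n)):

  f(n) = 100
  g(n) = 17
True

f(n) = 100 and g(n) = 17 are both O(1).
Big-O permits equal growth rates (f ≤ c·g for some c), so f(n) = O(g(n)) is true.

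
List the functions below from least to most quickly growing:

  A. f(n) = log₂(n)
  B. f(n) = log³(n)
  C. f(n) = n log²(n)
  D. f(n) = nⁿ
A < B < C < D

Comparing growth rates:
A = log₂(n) is O(log n)
B = log³(n) is O(log³ n)
C = n log²(n) is O(n log² n)
D = nⁿ is O(nⁿ)

Therefore, the order from slowest to fastest is: A < B < C < D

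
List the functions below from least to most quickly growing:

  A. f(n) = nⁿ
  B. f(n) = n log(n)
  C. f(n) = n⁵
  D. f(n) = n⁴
B < D < C < A

Comparing growth rates:
B = n log(n) is O(n log n)
D = n⁴ is O(n⁴)
C = n⁵ is O(n⁵)
A = nⁿ is O(nⁿ)

Therefore, the order from slowest to fastest is: B < D < C < A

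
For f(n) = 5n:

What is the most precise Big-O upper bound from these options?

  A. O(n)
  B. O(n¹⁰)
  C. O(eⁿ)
A

f(n) = 5n is O(n).
All listed options are valid Big-O bounds (upper bounds),
but O(n) is the tightest (smallest valid bound).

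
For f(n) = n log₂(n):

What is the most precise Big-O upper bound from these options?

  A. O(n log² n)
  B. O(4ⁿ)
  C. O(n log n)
C

f(n) = n log₂(n) is O(n log n).
All listed options are valid Big-O bounds (upper bounds),
but O(n log n) is the tightest (smallest valid bound).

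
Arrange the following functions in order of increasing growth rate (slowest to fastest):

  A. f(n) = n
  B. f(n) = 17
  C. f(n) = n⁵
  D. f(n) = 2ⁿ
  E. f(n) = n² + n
B < A < E < C < D

Comparing growth rates:
B = 17 is O(1)
A = n is O(n)
E = n² + n is O(n²)
C = n⁵ is O(n⁵)
D = 2ⁿ is O(2ⁿ)

Therefore, the order from slowest to fastest is: B < A < E < C < D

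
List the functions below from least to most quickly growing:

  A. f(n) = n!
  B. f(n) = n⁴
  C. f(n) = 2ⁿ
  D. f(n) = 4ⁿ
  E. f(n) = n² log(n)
E < B < C < D < A

Comparing growth rates:
E = n² log(n) is O(n² log n)
B = n⁴ is O(n⁴)
C = 2ⁿ is O(2ⁿ)
D = 4ⁿ is O(4ⁿ)
A = n! is O(n!)

Therefore, the order from slowest to fastest is: E < B < C < D < A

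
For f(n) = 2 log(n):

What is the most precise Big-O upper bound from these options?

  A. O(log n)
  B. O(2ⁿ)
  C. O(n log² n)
A

f(n) = 2 log(n) is O(log n).
All listed options are valid Big-O bounds (upper bounds),
but O(log n) is the tightest (smallest valid bound).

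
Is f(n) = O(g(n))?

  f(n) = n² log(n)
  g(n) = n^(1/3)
False

f(n) = n² log(n) is O(n² log n), and g(n) = n^(1/3) is O(n^(1/3)).
Since O(n² log n) grows faster than O(n^(1/3)), f(n) = O(g(n)) is false.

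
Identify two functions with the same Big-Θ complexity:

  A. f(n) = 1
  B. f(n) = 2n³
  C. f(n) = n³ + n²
B and C

Examining each function:
  A. 1 is O(1)
  B. 2n³ is O(n³)
  C. n³ + n² is O(n³)

Functions B and C both have the same complexity class.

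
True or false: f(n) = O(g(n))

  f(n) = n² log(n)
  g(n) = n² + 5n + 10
False

f(n) = n² log(n) is O(n² log n), and g(n) = n² + 5n + 10 is O(n²).
Since O(n² log n) grows faster than O(n²), f(n) = O(g(n)) is false.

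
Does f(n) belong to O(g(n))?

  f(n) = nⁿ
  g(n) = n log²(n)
False

f(n) = nⁿ is O(nⁿ), and g(n) = n log²(n) is O(n log² n).
Since O(nⁿ) grows faster than O(n log² n), f(n) = O(g(n)) is false.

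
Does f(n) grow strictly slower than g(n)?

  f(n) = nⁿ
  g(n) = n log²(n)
False

f(n) = nⁿ is O(nⁿ), and g(n) = n log²(n) is O(n log² n).
Since O(nⁿ) grows faster than or equal to O(n log² n), f(n) = o(g(n)) is false.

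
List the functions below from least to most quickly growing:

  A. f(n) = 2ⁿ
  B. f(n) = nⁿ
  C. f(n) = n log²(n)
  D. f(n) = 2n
D < C < A < B

Comparing growth rates:
D = 2n is O(n)
C = n log²(n) is O(n log² n)
A = 2ⁿ is O(2ⁿ)
B = nⁿ is O(nⁿ)

Therefore, the order from slowest to fastest is: D < C < A < B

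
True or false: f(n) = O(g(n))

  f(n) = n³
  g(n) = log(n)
False

f(n) = n³ is O(n³), and g(n) = log(n) is O(log n).
Since O(n³) grows faster than O(log n), f(n) = O(g(n)) is false.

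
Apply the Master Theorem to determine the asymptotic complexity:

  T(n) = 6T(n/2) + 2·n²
Θ(n^log₂(6))

Master Theorem: a = 6, b = 2, f(n) = 2·n².
Compute the critical exponent d = log₂(6) = 2.585.
Compare f(n) = Θ(n²) against n^d:
  k = 2 < d = 2.585, so f(n) = O(n^(d-ε)) — Case 1.
  The recursion cost dominates: T(n) = Θ(n^d) = Θ(n^log₂(6)).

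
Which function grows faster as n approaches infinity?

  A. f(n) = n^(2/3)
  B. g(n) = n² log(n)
B

f(n) = n^(2/3) is O(n^(2/3)), while g(n) = n² log(n) is O(n² log n).
Since O(n² log n) grows faster than O(n^(2/3)), g(n) dominates.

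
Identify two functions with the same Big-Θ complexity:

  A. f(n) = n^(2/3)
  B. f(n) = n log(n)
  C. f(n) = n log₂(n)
B and C

Examining each function:
  A. n^(2/3) is O(n^(2/3))
  B. n log(n) is O(n log n)
  C. n log₂(n) is O(n log n)

Functions B and C both have the same complexity class.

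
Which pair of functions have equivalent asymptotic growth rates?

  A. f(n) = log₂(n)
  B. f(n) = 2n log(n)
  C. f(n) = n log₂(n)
B and C

Examining each function:
  A. log₂(n) is O(log n)
  B. 2n log(n) is O(n log n)
  C. n log₂(n) is O(n log n)

Functions B and C both have the same complexity class.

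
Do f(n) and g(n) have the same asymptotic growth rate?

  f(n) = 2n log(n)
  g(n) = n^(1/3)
False

f(n) = 2n log(n) is O(n log n), and g(n) = n^(1/3) is O(n^(1/3)).
Since they have different growth rates, f(n) = Θ(g(n)) is false.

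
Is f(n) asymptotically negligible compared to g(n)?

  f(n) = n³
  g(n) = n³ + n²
False

f(n) = n³ is O(n³), and g(n) = n³ + n² is O(n³).
Since they have the same growth rate, f(n) = o(g(n)) is false.
(f = o(g) requires f to grow strictly slower, not equal.)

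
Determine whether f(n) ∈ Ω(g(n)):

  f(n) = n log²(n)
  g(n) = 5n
True

f(n) = n log²(n) is O(n log² n), and g(n) = 5n is O(n).
Since O(n log² n) grows at least as fast as O(n), f(n) = Ω(g(n)) is true.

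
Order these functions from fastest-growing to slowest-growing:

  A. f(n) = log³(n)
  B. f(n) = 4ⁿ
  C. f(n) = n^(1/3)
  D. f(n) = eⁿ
B > D > C > A

Comparing growth rates:
B = 4ⁿ is O(4ⁿ)
D = eⁿ is O(eⁿ)
C = n^(1/3) is O(n^(1/3))
A = log³(n) is O(log³ n)

Therefore, the order from fastest to slowest is: B > D > C > A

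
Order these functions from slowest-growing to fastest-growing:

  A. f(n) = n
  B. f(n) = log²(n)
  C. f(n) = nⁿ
B < A < C

Comparing growth rates:
B = log²(n) is O(log² n)
A = n is O(n)
C = nⁿ is O(nⁿ)

Therefore, the order from slowest to fastest is: B < A < C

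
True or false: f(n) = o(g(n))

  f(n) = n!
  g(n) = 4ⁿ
False

f(n) = n! is O(n!), and g(n) = 4ⁿ is O(4ⁿ).
Since O(n!) grows faster than or equal to O(4ⁿ), f(n) = o(g(n)) is false.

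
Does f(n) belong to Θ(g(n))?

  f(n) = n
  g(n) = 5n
True

f(n) = n and g(n) = 5n are both O(n).
Since they have the same asymptotic growth rate, f(n) = Θ(g(n)) is true.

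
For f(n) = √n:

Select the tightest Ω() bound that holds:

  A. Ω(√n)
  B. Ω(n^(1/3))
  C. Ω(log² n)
A

f(n) = √n is Ω(√n).
All listed options are valid Big-Ω bounds (lower bounds),
but Ω(√n) is the tightest (largest valid bound).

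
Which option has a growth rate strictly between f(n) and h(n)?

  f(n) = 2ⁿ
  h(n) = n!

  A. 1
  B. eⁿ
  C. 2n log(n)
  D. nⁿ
B

We need g(n) with 2ⁿ = o(g(n)) and g(n) = o(n!), i.e. O(2ⁿ) ≺ g ≺ O(n!).
Check each option:
  A. 1 — O(1) does not grow strictly faster than f(n)
  B. eⁿ — O(eⁿ) is strictly between O(2ⁿ) and O(n!) ✓
  C. 2n log(n) — O(n log n) does not grow strictly faster than f(n)
  D. nⁿ — O(nⁿ) does not grow strictly slower than h(n)

Only option B (eⁿ) lies strictly between.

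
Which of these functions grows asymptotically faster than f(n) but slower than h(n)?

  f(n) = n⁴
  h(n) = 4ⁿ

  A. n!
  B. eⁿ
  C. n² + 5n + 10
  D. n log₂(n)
B

We need g(n) with n⁴ = o(g(n)) and g(n) = o(4ⁿ), i.e. O(n⁴) ≺ g ≺ O(4ⁿ).
Check each option:
  A. n! — O(n!) does not grow strictly slower than h(n)
  B. eⁿ — O(eⁿ) is strictly between O(n⁴) and O(4ⁿ) ✓
  C. n² + 5n + 10 — O(n²) does not grow strictly faster than f(n)
  D. n log₂(n) — O(n log n) does not grow strictly faster than f(n)

Only option B (eⁿ) lies strictly between.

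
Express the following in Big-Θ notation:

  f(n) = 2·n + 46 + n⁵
Θ(n⁵)

Order the terms by growth rate: 46 ≺ 2·n ≺ n⁵.
The fastest-growing term n⁵ dominates as n → ∞; dropping its constant factor gives Θ(n⁵).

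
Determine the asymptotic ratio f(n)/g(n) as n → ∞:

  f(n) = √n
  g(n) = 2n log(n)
0

Since √n (O(√n)) grows slower than 2n log(n) (O(n log n)),
the ratio f(n)/g(n) → 0 as n → ∞.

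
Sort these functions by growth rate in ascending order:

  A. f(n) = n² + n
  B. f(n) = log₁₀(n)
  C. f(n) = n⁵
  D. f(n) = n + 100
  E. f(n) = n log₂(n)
B < D < E < A < C

Comparing growth rates:
B = log₁₀(n) is O(log n)
D = n + 100 is O(n)
E = n log₂(n) is O(n log n)
A = n² + n is O(n²)
C = n⁵ is O(n⁵)

Therefore, the order from slowest to fastest is: B < D < E < A < C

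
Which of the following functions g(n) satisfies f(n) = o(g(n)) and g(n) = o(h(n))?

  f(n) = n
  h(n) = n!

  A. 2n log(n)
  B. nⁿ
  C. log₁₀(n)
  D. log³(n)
A

We need g(n) with n = o(g(n)) and g(n) = o(n!), i.e. O(n) ≺ g ≺ O(n!).
Check each option:
  A. 2n log(n) — O(n log n) is strictly between O(n) and O(n!) ✓
  B. nⁿ — O(nⁿ) does not grow strictly slower than h(n)
  C. log₁₀(n) — O(log n) does not grow strictly faster than f(n)
  D. log³(n) — O(log³ n) does not grow strictly faster than f(n)

Only option A (2n log(n)) lies strictly between.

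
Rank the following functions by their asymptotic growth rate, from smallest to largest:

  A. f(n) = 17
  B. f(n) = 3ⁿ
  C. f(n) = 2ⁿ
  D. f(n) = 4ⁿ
A < C < B < D

Comparing growth rates:
A = 17 is O(1)
C = 2ⁿ is O(2ⁿ)
B = 3ⁿ is O(3ⁿ)
D = 4ⁿ is O(4ⁿ)

Therefore, the order from slowest to fastest is: A < C < B < D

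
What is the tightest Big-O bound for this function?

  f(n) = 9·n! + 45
O(n!)

The dominant term in 9·n! + 45 is 9·n!, which is Θ(n!).
Lower-order terms (45) are asymptotically negligible.
Constants are absorbed, so the tightest bound is O(n!).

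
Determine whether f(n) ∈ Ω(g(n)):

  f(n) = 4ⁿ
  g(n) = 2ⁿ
True

f(n) = 4ⁿ is O(4ⁿ), and g(n) = 2ⁿ is O(2ⁿ).
Since O(4ⁿ) grows at least as fast as O(2ⁿ), f(n) = Ω(g(n)) is true.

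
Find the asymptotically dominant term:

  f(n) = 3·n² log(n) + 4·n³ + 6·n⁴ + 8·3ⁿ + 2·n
8·3ⁿ

Looking at each term:
  - 3·n² log(n) is O(n² log n)
  - 4·n³ is O(n³)
  - 6·n⁴ is O(n⁴)
  - 8·3ⁿ is O(3ⁿ)
  - 2·n is O(n)

The term 8·3ⁿ (O(3ⁿ)) grows fastest and dominates all others.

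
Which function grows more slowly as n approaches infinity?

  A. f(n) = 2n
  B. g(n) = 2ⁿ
A

f(n) = 2n is O(n), while g(n) = 2ⁿ is O(2ⁿ).
Since O(n) grows slower than O(2ⁿ), f(n) is dominated.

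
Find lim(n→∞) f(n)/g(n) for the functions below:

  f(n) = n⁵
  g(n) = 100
∞

Since n⁵ (O(n⁵)) grows faster than 100 (O(1)),
the ratio f(n)/g(n) → ∞ as n → ∞.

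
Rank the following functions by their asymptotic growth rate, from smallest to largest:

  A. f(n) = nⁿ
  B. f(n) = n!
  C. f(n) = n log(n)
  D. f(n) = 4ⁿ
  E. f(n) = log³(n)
E < C < D < B < A

Comparing growth rates:
E = log³(n) is O(log³ n)
C = n log(n) is O(n log n)
D = 4ⁿ is O(4ⁿ)
B = n! is O(n!)
A = nⁿ is O(nⁿ)

Therefore, the order from slowest to fastest is: E < C < D < B < A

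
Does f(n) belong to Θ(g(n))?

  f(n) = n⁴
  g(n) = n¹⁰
False

f(n) = n⁴ is O(n⁴), and g(n) = n¹⁰ is O(n¹⁰).
Since they have different growth rates, f(n) = Θ(g(n)) is false.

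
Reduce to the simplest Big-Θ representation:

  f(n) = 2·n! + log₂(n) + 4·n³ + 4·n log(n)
Θ(n!)

Order the terms by growth rate: log₂(n) ≺ 4·n log(n) ≺ 4·n³ ≺ 2·n!.
The fastest-growing term 2·n! dominates as n → ∞; dropping its constant factor gives Θ(n!).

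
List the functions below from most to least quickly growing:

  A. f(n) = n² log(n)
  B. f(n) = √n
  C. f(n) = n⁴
C > A > B

Comparing growth rates:
C = n⁴ is O(n⁴)
A = n² log(n) is O(n² log n)
B = √n is O(√n)

Therefore, the order from fastest to slowest is: C > A > B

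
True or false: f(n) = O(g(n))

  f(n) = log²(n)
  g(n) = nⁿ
True

f(n) = log²(n) is O(log² n), and g(n) = nⁿ is O(nⁿ).
Since O(log² n) ⊆ O(nⁿ) (f grows no faster than g), f(n) = O(g(n)) is true.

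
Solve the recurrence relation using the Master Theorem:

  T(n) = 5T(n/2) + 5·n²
Θ(n^log₂(5))

Master Theorem: a = 5, b = 2, f(n) = 5·n².
Compute the critical exponent d = log₂(5) = 2.322.
Compare f(n) = Θ(n²) against n^d:
  k = 2 < d = 2.322, so f(n) = O(n^(d-ε)) — Case 1.
  The recursion cost dominates: T(n) = Θ(n^d) = Θ(n^log₂(5)).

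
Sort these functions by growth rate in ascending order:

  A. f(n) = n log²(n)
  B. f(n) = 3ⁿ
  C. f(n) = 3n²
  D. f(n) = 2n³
A < C < D < B

Comparing growth rates:
A = n log²(n) is O(n log² n)
C = 3n² is O(n²)
D = 2n³ is O(n³)
B = 3ⁿ is O(3ⁿ)

Therefore, the order from slowest to fastest is: A < C < D < B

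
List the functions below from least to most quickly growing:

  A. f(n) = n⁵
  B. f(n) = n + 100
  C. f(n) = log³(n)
C < B < A

Comparing growth rates:
C = log³(n) is O(log³ n)
B = n + 100 is O(n)
A = n⁵ is O(n⁵)

Therefore, the order from slowest to fastest is: C < B < A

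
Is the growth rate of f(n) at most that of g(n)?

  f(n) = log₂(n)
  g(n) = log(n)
True

f(n) = log₂(n) and g(n) = log(n) are both O(log n).
Big-O permits equal growth rates (f ≤ c·g for some c), so f(n) = O(g(n)) is true.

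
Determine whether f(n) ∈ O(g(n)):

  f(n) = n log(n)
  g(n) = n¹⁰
True

f(n) = n log(n) is O(n log n), and g(n) = n¹⁰ is O(n¹⁰).
Since O(n log n) ⊆ O(n¹⁰) (f grows no faster than g), f(n) = O(g(n)) is true.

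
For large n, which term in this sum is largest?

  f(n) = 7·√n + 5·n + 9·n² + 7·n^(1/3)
9·n²

Looking at each term:
  - 7·√n is O(√n)
  - 5·n is O(n)
  - 9·n² is O(n²)
  - 7·n^(1/3) is O(n^(1/3))

The term 9·n² (O(n²)) grows fastest and dominates all others.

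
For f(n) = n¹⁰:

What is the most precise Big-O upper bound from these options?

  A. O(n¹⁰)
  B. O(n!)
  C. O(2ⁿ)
A

f(n) = n¹⁰ is O(n¹⁰).
All listed options are valid Big-O bounds (upper bounds),
but O(n¹⁰) is the tightest (smallest valid bound).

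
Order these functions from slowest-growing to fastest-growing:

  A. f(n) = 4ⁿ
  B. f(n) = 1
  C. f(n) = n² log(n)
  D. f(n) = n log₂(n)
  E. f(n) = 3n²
B < D < E < C < A

Comparing growth rates:
B = 1 is O(1)
D = n log₂(n) is O(n log n)
E = 3n² is O(n²)
C = n² log(n) is O(n² log n)
A = 4ⁿ is O(4ⁿ)

Therefore, the order from slowest to fastest is: B < D < E < C < A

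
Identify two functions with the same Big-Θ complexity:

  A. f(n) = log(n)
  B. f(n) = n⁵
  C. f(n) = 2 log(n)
A and C

Examining each function:
  A. log(n) is O(log n)
  B. n⁵ is O(n⁵)
  C. 2 log(n) is O(log n)

Functions A and C both have the same complexity class.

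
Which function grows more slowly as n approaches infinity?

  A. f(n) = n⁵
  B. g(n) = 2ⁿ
A

f(n) = n⁵ is O(n⁵), while g(n) = 2ⁿ is O(2ⁿ).
Since O(n⁵) grows slower than O(2ⁿ), f(n) is dominated.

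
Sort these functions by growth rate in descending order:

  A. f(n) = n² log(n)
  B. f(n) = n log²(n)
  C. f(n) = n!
C > A > B

Comparing growth rates:
C = n! is O(n!)
A = n² log(n) is O(n² log n)
B = n log²(n) is O(n log² n)

Therefore, the order from fastest to slowest is: C > A > B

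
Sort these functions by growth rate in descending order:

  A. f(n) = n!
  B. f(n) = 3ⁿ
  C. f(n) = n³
A > B > C

Comparing growth rates:
A = n! is O(n!)
B = 3ⁿ is O(3ⁿ)
C = n³ is O(n³)

Therefore, the order from fastest to slowest is: A > B > C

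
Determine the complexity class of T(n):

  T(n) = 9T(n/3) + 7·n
Θ(n²)

Master Theorem: a = 9, b = 3, f(n) = 7·n.
Compute the critical exponent d = log₃(9) = 2.
Compare f(n) = Θ(n) against n^d:
  k = 1 < d = 2, so f(n) = O(n^(d-ε)) — Case 1.
  The recursion cost dominates: T(n) = Θ(n^d) = Θ(n²).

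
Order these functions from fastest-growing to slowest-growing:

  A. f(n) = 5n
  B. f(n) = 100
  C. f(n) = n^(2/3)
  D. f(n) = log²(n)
A > C > D > B

Comparing growth rates:
A = 5n is O(n)
C = n^(2/3) is O(n^(2/3))
D = log²(n) is O(log² n)
B = 100 is O(1)

Therefore, the order from fastest to slowest is: A > C > D > B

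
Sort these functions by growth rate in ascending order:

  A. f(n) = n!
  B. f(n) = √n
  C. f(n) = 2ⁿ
B < C < A

Comparing growth rates:
B = √n is O(√n)
C = 2ⁿ is O(2ⁿ)
A = n! is O(n!)

Therefore, the order from slowest to fastest is: B < C < A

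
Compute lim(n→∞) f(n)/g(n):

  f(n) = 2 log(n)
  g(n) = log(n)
2

Since 2 log(n) and log(n) have the same growth rate (O(log n)),
the ratio converges to a constant: 2.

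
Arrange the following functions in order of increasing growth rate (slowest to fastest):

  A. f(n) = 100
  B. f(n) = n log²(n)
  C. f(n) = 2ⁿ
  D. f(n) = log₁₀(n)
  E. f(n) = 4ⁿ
A < D < B < C < E

Comparing growth rates:
A = 100 is O(1)
D = log₁₀(n) is O(log n)
B = n log²(n) is O(n log² n)
C = 2ⁿ is O(2ⁿ)
E = 4ⁿ is O(4ⁿ)

Therefore, the order from slowest to fastest is: A < D < B < C < E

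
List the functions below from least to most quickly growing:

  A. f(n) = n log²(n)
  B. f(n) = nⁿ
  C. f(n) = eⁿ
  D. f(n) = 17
D < A < C < B

Comparing growth rates:
D = 17 is O(1)
A = n log²(n) is O(n log² n)
C = eⁿ is O(eⁿ)
B = nⁿ is O(nⁿ)

Therefore, the order from slowest to fastest is: D < A < C < B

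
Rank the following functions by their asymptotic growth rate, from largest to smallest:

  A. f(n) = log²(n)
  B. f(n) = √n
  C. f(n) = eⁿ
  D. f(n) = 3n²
C > D > B > A

Comparing growth rates:
C = eⁿ is O(eⁿ)
D = 3n² is O(n²)
B = √n is O(√n)
A = log²(n) is O(log² n)

Therefore, the order from fastest to slowest is: C > D > B > A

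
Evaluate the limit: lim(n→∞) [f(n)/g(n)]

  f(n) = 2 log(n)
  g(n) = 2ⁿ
0

Since 2 log(n) (O(log n)) grows slower than 2ⁿ (O(2ⁿ)),
the ratio f(n)/g(n) → 0 as n → ∞.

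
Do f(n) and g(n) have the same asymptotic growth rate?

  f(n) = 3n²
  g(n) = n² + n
True

f(n) = 3n² and g(n) = n² + n are both O(n²).
Since they have the same asymptotic growth rate, f(n) = Θ(g(n)) is true.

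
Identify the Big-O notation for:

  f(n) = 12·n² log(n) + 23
O(n² log n)

The dominant term in 12·n² log(n) + 23 is 12·n² log(n), which is Θ(n² log n).
Lower-order terms (23) are asymptotically negligible.
Constants are absorbed, so the tightest bound is O(n² log n).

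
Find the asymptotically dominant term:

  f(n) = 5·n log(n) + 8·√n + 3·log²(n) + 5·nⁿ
5·nⁿ

Looking at each term:
  - 5·n log(n) is O(n log n)
  - 8·√n is O(√n)
  - 3·log²(n) is O(log² n)
  - 5·nⁿ is O(nⁿ)

The term 5·nⁿ (O(nⁿ)) grows fastest and dominates all others.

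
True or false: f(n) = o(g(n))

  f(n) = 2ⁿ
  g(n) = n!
True

f(n) = 2ⁿ is O(2ⁿ), and g(n) = n! is O(n!).
Since O(2ⁿ) grows strictly slower than O(n!), f(n) = o(g(n)) is true.
This means lim(n→∞) f(n)/g(n) = 0.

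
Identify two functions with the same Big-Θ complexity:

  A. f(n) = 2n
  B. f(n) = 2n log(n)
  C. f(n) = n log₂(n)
B and C

Examining each function:
  A. 2n is O(n)
  B. 2n log(n) is O(n log n)
  C. n log₂(n) is O(n log n)

Functions B and C both have the same complexity class.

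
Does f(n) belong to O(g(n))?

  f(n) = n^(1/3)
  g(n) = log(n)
False

f(n) = n^(1/3) is O(n^(1/3)), and g(n) = log(n) is O(log n).
Since O(n^(1/3)) grows faster than O(log n), f(n) = O(g(n)) is false.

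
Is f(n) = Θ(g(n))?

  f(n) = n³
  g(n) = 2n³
True

f(n) = n³ and g(n) = 2n³ are both O(n³).
Since they have the same asymptotic growth rate, f(n) = Θ(g(n)) is true.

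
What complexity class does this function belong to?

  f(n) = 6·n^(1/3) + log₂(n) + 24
O(n^(1/3))

The dominant term in 6·n^(1/3) + log₂(n) + 24 is 6·n^(1/3), which is Θ(n^(1/3)).
Lower-order terms (log₂(n), 24) are asymptotically negligible.
Constants are absorbed, so the tightest bound is O(n^(1/3)).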